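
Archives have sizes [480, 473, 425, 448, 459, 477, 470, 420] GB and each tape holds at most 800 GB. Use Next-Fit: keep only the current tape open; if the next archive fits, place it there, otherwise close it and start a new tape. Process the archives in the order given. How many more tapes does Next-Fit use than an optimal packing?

Next-Fit: [480] [473] [425] [448] [459] [477] [470] [420] → 8 tapes.
8 archives exceed 400 GB (half the capacity), and no two of those can share a tape, so at least 8 tapes are needed.
So 8 is already optimal.

0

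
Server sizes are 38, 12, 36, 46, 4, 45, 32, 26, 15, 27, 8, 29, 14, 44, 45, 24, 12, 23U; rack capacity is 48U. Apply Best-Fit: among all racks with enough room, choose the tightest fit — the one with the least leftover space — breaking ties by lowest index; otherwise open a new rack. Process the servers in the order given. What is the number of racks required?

11

rack 1: place 38U, 10U left
rack 2: place 12U, 36U left
rack 2: place 36U, 0U left
rack 3: place 46U, 2U left
rack 1: place 4U, 6U left
rack 4: place 45U, 3U left
rack 5: place 32U, 16U left
rack 6: place 26U, 22U left
rack 5: place 15U, 1U left
rack 7: place 27U, 21U left
rack 7: place 8U, 13U left
rack 8: place 29U, 19U left
rack 8: place 14U, 5U left
rack 9: place 44U, 4U left
rack 10: place 45U, 3U left
rack 11: place 24U, 24U left
rack 7: place 12U, 1U left
rack 11: place 23U, 1U left
Final racks: [38,4] [12,36] [46] [45] [32,15] [26] [27,8,12] [29,14] [44] [45] [24,23].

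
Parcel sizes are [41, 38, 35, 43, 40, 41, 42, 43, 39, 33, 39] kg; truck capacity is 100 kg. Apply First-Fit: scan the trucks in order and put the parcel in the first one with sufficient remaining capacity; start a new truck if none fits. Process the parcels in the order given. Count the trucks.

6 trucks

41 kg → truck 1 (remaining 59 kg)
38 kg → truck 1 (remaining 21 kg)
35 kg → truck 2 (remaining 65 kg)
43 kg → truck 2 (remaining 22 kg)
40 kg → truck 3 (remaining 60 kg)
41 kg → truck 3 (remaining 19 kg)
42 kg → truck 4 (remaining 58 kg)
43 kg → truck 4 (remaining 15 kg)
39 kg → truck 5 (remaining 61 kg)
33 kg → truck 5 (remaining 28 kg)
39 kg → truck 6 (remaining 61 kg)
Final trucks: [41,38] [35,43] [40,41] [42,43] [39,33] [39].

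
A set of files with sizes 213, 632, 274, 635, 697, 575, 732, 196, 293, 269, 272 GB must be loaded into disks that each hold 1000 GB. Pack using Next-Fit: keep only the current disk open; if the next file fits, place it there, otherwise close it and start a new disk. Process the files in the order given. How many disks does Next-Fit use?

Put 213 GB in disk 1; 787 GB remain.
Put 632 GB in disk 1; 155 GB remain.
Put 274 GB in disk 2; 726 GB remain.
Put 635 GB in disk 2; 91 GB remain.
Put 697 GB in disk 3; 303 GB remain.
Put 575 GB in disk 4; 425 GB remain.
Put 732 GB in disk 5; 268 GB remain.
Put 196 GB in disk 5; 72 GB remain.
Put 293 GB in disk 6; 707 GB remain.
Put 269 GB in disk 6; 438 GB remain.
Put 272 GB in disk 6; 166 GB remain.

6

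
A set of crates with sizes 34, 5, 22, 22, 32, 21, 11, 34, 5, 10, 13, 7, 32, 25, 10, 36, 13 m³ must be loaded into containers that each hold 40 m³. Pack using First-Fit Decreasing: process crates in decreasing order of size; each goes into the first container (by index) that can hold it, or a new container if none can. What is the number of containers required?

Sorted descending: 36, 34, 34, 32, 32, 25, 22, 22, 21, 13, 13, 11, 10, 10, 7, 5, 5.
Put 36 m³ in container 1; 4 m³ remain.
Put 34 m³ in container 2; 6 m³ remain.
Put 34 m³ in container 3; 6 m³ remain.
Put 32 m³ in container 4; 8 m³ remain.
Put 32 m³ in container 5; 8 m³ remain.
Put 25 m³ in container 6; 15 m³ remain.
Put 22 m³ in container 7; 18 m³ remain.
Put 22 m³ in container 8; 18 m³ remain.
Put 21 m³ in container 9; 19 m³ remain.
Put 13 m³ in container 6; 2 m³ remain.
Put 13 m³ in container 7; 5 m³ remain.
Put 11 m³ in container 8; 7 m³ remain.
Put 10 m³ in container 9; 9 m³ remain.
Put 10 m³ in container 10; 30 m³ remain.
Put 7 m³ in container 4; 1 m³ remain.
Put 5 m³ in container 2; 1 m³ remain.
Put 5 m³ in container 3; 1 m³ remain.

10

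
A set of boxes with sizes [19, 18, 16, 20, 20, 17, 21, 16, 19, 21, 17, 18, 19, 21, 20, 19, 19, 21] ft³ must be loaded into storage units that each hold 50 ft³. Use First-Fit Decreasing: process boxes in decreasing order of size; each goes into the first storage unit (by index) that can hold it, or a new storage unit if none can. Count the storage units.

9 storage units

Sorted descending: 21, 21, 21, 21, 20, 20, 20, 19, 19, 19, 19, 19, 18, 18, 17, 17, 16, 16.
storage unit 1: place 21 ft³, 29 ft³ left
storage unit 1: place 21 ft³, 8 ft³ left
storage unit 2: place 21 ft³, 29 ft³ left
storage unit 2: place 21 ft³, 8 ft³ left
storage unit 3: place 20 ft³, 30 ft³ left
storage unit 3: place 20 ft³, 10 ft³ left
storage unit 4: place 20 ft³, 30 ft³ left
storage unit 4: place 19 ft³, 11 ft³ left
storage unit 5: place 19 ft³, 31 ft³ left
storage unit 5: place 19 ft³, 12 ft³ left
storage unit 6: place 19 ft³, 31 ft³ left
storage unit 6: place 19 ft³, 12 ft³ left
storage unit 7: place 18 ft³, 32 ft³ left
storage unit 7: place 18 ft³, 14 ft³ left
storage unit 8: place 17 ft³, 33 ft³ left
storage unit 8: place 17 ft³, 16 ft³ left
storage unit 8: place 16 ft³, 0 ft³ left
storage unit 9: place 16 ft³, 34 ft³ left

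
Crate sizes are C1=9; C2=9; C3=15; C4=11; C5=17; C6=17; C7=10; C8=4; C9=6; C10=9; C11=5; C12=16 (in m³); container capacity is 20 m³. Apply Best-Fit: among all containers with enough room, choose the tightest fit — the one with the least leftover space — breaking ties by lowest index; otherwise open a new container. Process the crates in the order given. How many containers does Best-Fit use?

8

C1 (9 m³) → container 1 (remaining 11 m³)
C2 (9 m³) → container 1 (remaining 2 m³)
C3 (15 m³) → container 2 (remaining 5 m³)
C4 (11 m³) → container 3 (remaining 9 m³)
C5 (17 m³) → container 4 (remaining 3 m³)
C6 (17 m³) → container 5 (remaining 3 m³)
C7 (10 m³) → container 6 (remaining 10 m³)
C8 (4 m³) → container 2 (remaining 1 m³)
C9 (6 m³) → container 3 (remaining 3 m³)
C10 (9 m³) → container 6 (remaining 1 m³)
C11 (5 m³) → container 7 (remaining 15 m³)
C12 (16 m³) → container 8 (remaining 4 m³)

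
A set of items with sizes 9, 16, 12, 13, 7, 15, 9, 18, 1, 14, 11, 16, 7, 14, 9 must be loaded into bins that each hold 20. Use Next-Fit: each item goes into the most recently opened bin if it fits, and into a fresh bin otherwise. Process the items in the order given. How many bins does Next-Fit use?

13 bins

bin 1: place 9, 11 left
bin 2: place 16, 4 left
bin 3: place 12, 8 left
bin 4: place 13, 7 left
bin 4: place 7, 0 left
bin 5: place 15, 5 left
bin 6: place 9, 11 left
bin 7: place 18, 2 left
bin 7: place 1, 1 left
bin 8: place 14, 6 left
bin 9: place 11, 9 left
bin 10: place 16, 4 left
bin 11: place 7, 13 left
bin 12: place 14, 6 left
bin 13: place 9, 11 left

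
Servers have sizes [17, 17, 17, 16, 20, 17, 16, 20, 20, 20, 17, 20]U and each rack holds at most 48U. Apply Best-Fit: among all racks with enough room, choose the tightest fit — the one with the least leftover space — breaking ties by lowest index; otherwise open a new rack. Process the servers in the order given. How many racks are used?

Put 17U in rack 1; 31U remain.
Put 17U in rack 1; 14U remain.
Put 17U in rack 2; 31U remain.
Put 16U in rack 2; 15U remain.
Put 20U in rack 3; 28U remain.
Put 17U in rack 3; 11U remain.
Put 16U in rack 4; 32U remain.
Put 20U in rack 4; 12U remain.
Put 20U in rack 5; 28U remain.
Put 20U in rack 5; 8U remain.
Put 17U in rack 6; 31U remain.
Put 20U in rack 6; 11U remain.
Final racks: [17,17] [17,16] [20,17] [16,20] [20,20] [17,20].

6 racks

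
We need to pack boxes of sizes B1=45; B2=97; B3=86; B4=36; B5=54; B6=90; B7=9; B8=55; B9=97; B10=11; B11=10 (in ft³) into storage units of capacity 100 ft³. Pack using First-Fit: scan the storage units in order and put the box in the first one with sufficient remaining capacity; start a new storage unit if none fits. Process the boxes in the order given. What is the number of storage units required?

storage unit 1: place B1 (45 ft³), 55 ft³ left
storage unit 2: place B2 (97 ft³), 3 ft³ left
storage unit 3: place B3 (86 ft³), 14 ft³ left
storage unit 1: place B4 (36 ft³), 19 ft³ left
storage unit 4: place B5 (54 ft³), 46 ft³ left
storage unit 5: place B6 (90 ft³), 10 ft³ left
storage unit 1: place B7 (9 ft³), 10 ft³ left
storage unit 6: place B8 (55 ft³), 45 ft³ left
storage unit 7: place B9 (97 ft³), 3 ft³ left
storage unit 3: place B10 (11 ft³), 3 ft³ left
storage unit 1: place B11 (10 ft³), 0 ft³ left
Final storage units: [45,36,9,10] [97] [86,11] [54] [90] [55] [97].

7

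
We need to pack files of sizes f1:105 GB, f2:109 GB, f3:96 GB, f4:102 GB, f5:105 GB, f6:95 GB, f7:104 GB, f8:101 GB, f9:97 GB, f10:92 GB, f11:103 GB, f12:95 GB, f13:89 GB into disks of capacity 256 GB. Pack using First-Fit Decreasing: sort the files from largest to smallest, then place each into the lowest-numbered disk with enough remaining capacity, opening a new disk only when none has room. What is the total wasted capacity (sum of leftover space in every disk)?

Sorted descending: 109, 105, 105, 104, 103, 102, 101, 97, 96, 95, 95, 92, 89.
109 GB → disk 1 (remaining 147 GB)
105 GB → disk 1 (remaining 42 GB)
105 GB → disk 2 (remaining 151 GB)
104 GB → disk 2 (remaining 47 GB)
103 GB → disk 3 (remaining 153 GB)
102 GB → disk 3 (remaining 51 GB)
101 GB → disk 4 (remaining 155 GB)
97 GB → disk 4 (remaining 58 GB)
96 GB → disk 5 (remaining 160 GB)
95 GB → disk 5 (remaining 65 GB)
95 GB → disk 6 (remaining 161 GB)
92 GB → disk 6 (remaining 69 GB)
89 GB → disk 7 (remaining 167 GB)
7 disks × 256 GB = 1792 GB; used 1293 GB; unused 499 GB.

499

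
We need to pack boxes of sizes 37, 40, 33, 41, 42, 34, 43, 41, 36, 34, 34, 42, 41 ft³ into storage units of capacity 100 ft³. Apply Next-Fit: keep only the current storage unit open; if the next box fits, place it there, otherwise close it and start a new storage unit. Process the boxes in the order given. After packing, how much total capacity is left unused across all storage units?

37 ft³ → storage unit 1 (remaining 63 ft³)
40 ft³ → storage unit 1 (remaining 23 ft³)
33 ft³ → storage unit 2 (remaining 67 ft³)
41 ft³ → storage unit 2 (remaining 26 ft³)
42 ft³ → storage unit 3 (remaining 58 ft³)
34 ft³ → storage unit 3 (remaining 24 ft³)
43 ft³ → storage unit 4 (remaining 57 ft³)
41 ft³ → storage unit 4 (remaining 16 ft³)
36 ft³ → storage unit 5 (remaining 64 ft³)
34 ft³ → storage unit 5 (remaining 30 ft³)
34 ft³ → storage unit 6 (remaining 66 ft³)
42 ft³ → storage unit 6 (remaining 24 ft³)
41 ft³ → storage unit 7 (remaining 59 ft³)
7 storage units × 100 ft³ = 700 ft³; used 498 ft³; unused 202 ft³.

202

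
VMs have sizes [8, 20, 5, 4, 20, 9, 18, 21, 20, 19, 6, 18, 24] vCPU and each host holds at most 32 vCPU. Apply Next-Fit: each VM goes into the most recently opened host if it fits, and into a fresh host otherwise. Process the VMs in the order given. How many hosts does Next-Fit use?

8 hosts

host 1: place 8 vCPU, 24 vCPU left
host 1: place 20 vCPU, 4 vCPU left
host 2: place 5 vCPU, 27 vCPU left
host 2: place 4 vCPU, 23 vCPU left
host 2: place 20 vCPU, 3 vCPU left
host 3: place 9 vCPU, 23 vCPU left
host 3: place 18 vCPU, 5 vCPU left
host 4: place 21 vCPU, 11 vCPU left
host 5: place 20 vCPU, 12 vCPU left
host 6: place 19 vCPU, 13 vCPU left
host 6: place 6 vCPU, 7 vCPU left
host 7: place 18 vCPU, 14 vCPU left
host 8: place 24 vCPU, 8 vCPU left
Final hosts: [8,20] [5,4,20] [9,18] [21] [20] [19,6] [18] [24].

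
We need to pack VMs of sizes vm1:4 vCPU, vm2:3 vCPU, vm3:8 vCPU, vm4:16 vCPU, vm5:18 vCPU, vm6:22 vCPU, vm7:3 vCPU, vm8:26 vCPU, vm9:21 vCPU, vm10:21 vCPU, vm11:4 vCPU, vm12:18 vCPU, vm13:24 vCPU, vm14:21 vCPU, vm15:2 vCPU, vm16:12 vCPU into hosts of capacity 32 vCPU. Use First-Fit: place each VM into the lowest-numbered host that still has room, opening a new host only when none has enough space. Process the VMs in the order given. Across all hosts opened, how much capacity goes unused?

Put vm1 (4 vCPU) in host 1; 28 vCPU remain.
Put vm2 (3 vCPU) in host 1; 25 vCPU remain.
Put vm3 (8 vCPU) in host 1; 17 vCPU remain.
Put vm4 (16 vCPU) in host 1; 1 vCPU remain.
Put vm5 (18 vCPU) in host 2; 14 vCPU remain.
Put vm6 (22 vCPU) in host 3; 10 vCPU remain.
Put vm7 (3 vCPU) in host 2; 11 vCPU remain.
Put vm8 (26 vCPU) in host 4; 6 vCPU remain.
Put vm9 (21 vCPU) in host 5; 11 vCPU remain.
Put vm10 (21 vCPU) in host 6; 11 vCPU remain.
Put vm11 (4 vCPU) in host 2; 7 vCPU remain.
Put vm12 (18 vCPU) in host 7; 14 vCPU remain.
Put vm13 (24 vCPU) in host 8; 8 vCPU remain.
Put vm14 (21 vCPU) in host 9; 11 vCPU remain.
Put vm15 (2 vCPU) in host 2; 5 vCPU remain.
Put vm16 (12 vCPU) in host 7; 2 vCPU remain.
9 hosts × 32 vCPU = 288 vCPU; used 223 vCPU; unused 65 vCPU.

65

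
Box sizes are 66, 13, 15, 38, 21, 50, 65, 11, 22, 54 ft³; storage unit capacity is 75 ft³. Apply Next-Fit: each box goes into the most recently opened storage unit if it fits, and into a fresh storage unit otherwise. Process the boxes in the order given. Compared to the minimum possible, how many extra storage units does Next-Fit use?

1

Next-Fit: [66] [13,15,38] [21,50] [65] [11,22] [54] → 6 storage units.
Total size 355 ft³; any packing needs at least ⌈355/75⌉ = 5 storage units.
An optimal packing achieves that bound: [66] [65] [54,21] [50,13,11] [38,22,15] → 5 storage units.
Excess: 6 − 5 = 1.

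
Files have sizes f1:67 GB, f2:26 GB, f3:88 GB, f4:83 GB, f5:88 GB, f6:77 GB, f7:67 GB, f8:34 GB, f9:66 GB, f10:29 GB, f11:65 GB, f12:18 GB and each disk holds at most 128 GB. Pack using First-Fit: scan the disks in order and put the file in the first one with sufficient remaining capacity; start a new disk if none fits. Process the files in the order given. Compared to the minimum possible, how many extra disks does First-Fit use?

0

First-Fit: [67,26,34] [88,29] [83,18] [88] [77] [67] [66] [65] → 8 disks.
8 files exceed 64 GB (half the capacity), and no two of those can share a disk, so at least 8 disks are needed.
So 8 is already optimal.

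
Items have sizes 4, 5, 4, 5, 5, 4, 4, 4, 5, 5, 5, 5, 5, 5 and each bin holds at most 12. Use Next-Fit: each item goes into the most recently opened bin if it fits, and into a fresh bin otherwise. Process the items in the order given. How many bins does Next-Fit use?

4 → bin 1 (remaining 8)
5 → bin 1 (remaining 3)
4 → bin 2 (remaining 8)
5 → bin 2 (remaining 3)
5 → bin 3 (remaining 7)
4 → bin 3 (remaining 3)
4 → bin 4 (remaining 8)
4 → bin 4 (remaining 4)
5 → bin 5 (remaining 7)
5 → bin 5 (remaining 2)
5 → bin 6 (remaining 7)
5 → bin 6 (remaining 2)
5 → bin 7 (remaining 7)
5 → bin 7 (remaining 2)
Final bins: [4,5] [4,5] [5,4] [4,4] [5,5] [5,5] [5,5].

7 bins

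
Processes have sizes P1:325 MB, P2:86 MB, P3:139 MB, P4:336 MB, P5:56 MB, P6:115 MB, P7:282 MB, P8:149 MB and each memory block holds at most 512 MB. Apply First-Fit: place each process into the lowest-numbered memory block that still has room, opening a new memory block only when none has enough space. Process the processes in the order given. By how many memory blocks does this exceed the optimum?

First-Fit: [325,86,56] [139,336] [115,282] [149] → 4 memory blocks.
Total size 1488 MB; any packing needs at least ⌈1488/512⌉ = 3 memory blocks.
An optimal packing achieves that bound: [336,149] [325,115,56] [282,139,86] → 3 memory blocks.
Excess: 4 − 3 = 1.

1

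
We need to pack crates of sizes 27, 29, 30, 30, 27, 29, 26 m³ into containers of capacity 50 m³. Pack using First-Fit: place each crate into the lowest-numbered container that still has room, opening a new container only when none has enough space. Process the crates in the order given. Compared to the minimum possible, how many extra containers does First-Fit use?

0

First-Fit: [27] [29] [30] [30] [27] [29] [26] → 7 containers.
7 crates exceed 25 m³ (half the capacity), and no two of those can share a container, so at least 7 containers are needed.
So 7 is already optimal.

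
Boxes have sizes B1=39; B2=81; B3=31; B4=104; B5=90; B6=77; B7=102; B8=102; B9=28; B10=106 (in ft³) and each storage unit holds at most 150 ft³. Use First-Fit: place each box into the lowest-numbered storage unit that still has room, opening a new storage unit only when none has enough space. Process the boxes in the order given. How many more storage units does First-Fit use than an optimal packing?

0

First-Fit: [39,81,28] [31,104] [90] [77] [102] [102] [106] → 7 storage units.
7 boxes exceed 75 ft³ (half the capacity), and no two of those can share a storage unit, so at least 7 storage units are needed.
So 7 is already optimal.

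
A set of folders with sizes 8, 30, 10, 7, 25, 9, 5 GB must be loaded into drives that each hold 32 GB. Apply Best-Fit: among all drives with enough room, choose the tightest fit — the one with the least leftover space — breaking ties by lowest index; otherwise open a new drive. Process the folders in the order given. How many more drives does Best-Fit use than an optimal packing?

1

Best-Fit: [8,10,7,5] [30] [25] [9] → 4 drives.
Total size 94 GB; any packing needs at least ⌈94/32⌉ = 3 drives.
An optimal packing achieves that bound: [30] [25,7] [10,9,8,5] → 3 drives.
Excess: 4 − 3 = 1.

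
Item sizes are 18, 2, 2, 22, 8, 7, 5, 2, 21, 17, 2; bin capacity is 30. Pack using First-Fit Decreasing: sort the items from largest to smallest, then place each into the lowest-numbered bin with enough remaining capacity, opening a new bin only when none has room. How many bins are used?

Sorted descending: 22, 21, 18, 17, 8, 7, 5, 2, 2, 2, 2.
Put 22 in bin 1; 8 remain.
Put 21 in bin 2; 9 remain.
Put 18 in bin 3; 12 remain.
Put 17 in bin 4; 13 remain.
Put 8 in bin 1; 0 remain.
Put 7 in bin 2; 2 remain.
Put 5 in bin 3; 7 remain.
Put 2 in bin 2; 0 remain.
Put 2 in bin 3; 5 remain.
Put 2 in bin 3; 3 remain.
Put 2 in bin 3; 1 remain.
Final bins: [22,8] [21,7,2] [18,5,2,2,2] [17].

4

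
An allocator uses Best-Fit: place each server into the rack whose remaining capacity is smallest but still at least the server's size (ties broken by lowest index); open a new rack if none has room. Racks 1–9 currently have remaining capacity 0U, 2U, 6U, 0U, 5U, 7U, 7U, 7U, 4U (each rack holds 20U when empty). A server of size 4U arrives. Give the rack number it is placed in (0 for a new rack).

9

Racks with room: rack 3 (6U), rack 5 (5U), rack 6 (7U), rack 7 (7U), rack 8 (7U), rack 9 (4U).
Tightest fit is rack 9 with 4U free.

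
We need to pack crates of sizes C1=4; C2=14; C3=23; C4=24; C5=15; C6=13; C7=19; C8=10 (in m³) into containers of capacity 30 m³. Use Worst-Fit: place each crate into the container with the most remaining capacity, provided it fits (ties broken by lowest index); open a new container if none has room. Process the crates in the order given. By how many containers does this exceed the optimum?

Worst-Fit: [4,14,10] [23] [24] [15,13] [19] → 5 containers.
Total size 122 m³; any packing needs at least ⌈122/30⌉ = 5 containers.
So 5 is already optimal.

0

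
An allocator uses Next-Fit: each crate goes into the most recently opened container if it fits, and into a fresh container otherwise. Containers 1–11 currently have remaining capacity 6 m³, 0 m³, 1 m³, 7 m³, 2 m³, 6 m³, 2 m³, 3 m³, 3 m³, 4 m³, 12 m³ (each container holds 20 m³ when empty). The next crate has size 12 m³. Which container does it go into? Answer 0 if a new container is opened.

Next-Fit only looks at container 11, which has 12 m³ free.
12 m³ fits there.

11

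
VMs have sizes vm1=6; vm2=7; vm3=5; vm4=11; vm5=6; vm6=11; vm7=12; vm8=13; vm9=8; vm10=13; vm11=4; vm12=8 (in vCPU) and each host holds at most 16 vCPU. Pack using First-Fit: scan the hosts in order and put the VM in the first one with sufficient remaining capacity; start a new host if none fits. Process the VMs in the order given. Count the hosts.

host 1: place vm1 (6 vCPU), 10 vCPU left
host 1: place vm2 (7 vCPU), 3 vCPU left
host 2: place vm3 (5 vCPU), 11 vCPU left
host 2: place vm4 (11 vCPU), 0 vCPU left
host 3: place vm5 (6 vCPU), 10 vCPU left
host 4: place vm6 (11 vCPU), 5 vCPU left
host 5: place vm7 (12 vCPU), 4 vCPU left
host 6: place vm8 (13 vCPU), 3 vCPU left
host 3: place vm9 (8 vCPU), 2 vCPU left
host 7: place vm10 (13 vCPU), 3 vCPU left
host 4: place vm11 (4 vCPU), 1 vCPU left
host 8: place vm12 (8 vCPU), 8 vCPU left
Final hosts: [6,7] [5,11] [6,8] [11,4] [12] [13] [13] [8].

8 hosts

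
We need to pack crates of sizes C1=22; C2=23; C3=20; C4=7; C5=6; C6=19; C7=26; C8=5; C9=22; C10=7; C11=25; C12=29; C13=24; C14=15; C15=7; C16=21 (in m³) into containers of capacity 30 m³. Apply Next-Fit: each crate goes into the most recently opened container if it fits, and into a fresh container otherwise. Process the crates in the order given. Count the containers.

12

Put C1 (22 m³) in container 1; 8 m³ remain.
Put C2 (23 m³) in container 2; 7 m³ remain.
Put C3 (20 m³) in container 3; 10 m³ remain.
Put C4 (7 m³) in container 3; 3 m³ remain.
Put C5 (6 m³) in container 4; 24 m³ remain.
Put C6 (19 m³) in container 4; 5 m³ remain.
Put C7 (26 m³) in container 5; 4 m³ remain.
Put C8 (5 m³) in container 6; 25 m³ remain.
Put C9 (22 m³) in container 6; 3 m³ remain.
Put C10 (7 m³) in container 7; 23 m³ remain.
Put C11 (25 m³) in container 8; 5 m³ remain.
Put C12 (29 m³) in container 9; 1 m³ remain.
Put C13 (24 m³) in container 10; 6 m³ remain.
Put C14 (15 m³) in container 11; 15 m³ remain.
Put C15 (7 m³) in container 11; 8 m³ remain.
Put C16 (21 m³) in container 12; 9 m³ remain.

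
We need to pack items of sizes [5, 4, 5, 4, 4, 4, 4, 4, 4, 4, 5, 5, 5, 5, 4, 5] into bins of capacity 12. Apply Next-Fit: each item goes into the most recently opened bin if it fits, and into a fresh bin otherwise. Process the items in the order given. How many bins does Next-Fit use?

7

5 → bin 1 (remaining 7)
4 → bin 1 (remaining 3)
5 → bin 2 (remaining 7)
4 → bin 2 (remaining 3)
4 → bin 3 (remaining 8)
4 → bin 3 (remaining 4)
4 → bin 3 (remaining 0)
4 → bin 4 (remaining 8)
4 → bin 4 (remaining 4)
4 → bin 4 (remaining 0)
5 → bin 5 (remaining 7)
5 → bin 5 (remaining 2)
5 → bin 6 (remaining 7)
5 → bin 6 (remaining 2)
4 → bin 7 (remaining 8)
5 → bin 7 (remaining 3)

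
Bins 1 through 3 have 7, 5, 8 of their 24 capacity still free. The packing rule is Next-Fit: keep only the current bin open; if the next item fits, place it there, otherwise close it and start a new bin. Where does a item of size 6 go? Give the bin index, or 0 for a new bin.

3

Next-Fit only looks at bin 3, which has 8 free.
6 fits there.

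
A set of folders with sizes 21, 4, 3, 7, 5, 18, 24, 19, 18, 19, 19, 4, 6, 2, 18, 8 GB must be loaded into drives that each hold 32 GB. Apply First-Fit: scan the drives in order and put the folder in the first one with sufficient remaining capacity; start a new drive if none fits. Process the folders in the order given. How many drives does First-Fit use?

8 drives

21 GB → drive 1 (remaining 11 GB)
4 GB → drive 1 (remaining 7 GB)
3 GB → drive 1 (remaining 4 GB)
7 GB → drive 2 (remaining 25 GB)
5 GB → drive 2 (remaining 20 GB)
18 GB → drive 2 (remaining 2 GB)
24 GB → drive 3 (remaining 8 GB)
19 GB → drive 4 (remaining 13 GB)
18 GB → drive 5 (remaining 14 GB)
19 GB → drive 6 (remaining 13 GB)
19 GB → drive 7 (remaining 13 GB)
4 GB → drive 1 (remaining 0 GB)
6 GB → drive 3 (remaining 2 GB)
2 GB → drive 2 (remaining 0 GB)
18 GB → drive 8 (remaining 14 GB)
8 GB → drive 4 (remaining 5 GB)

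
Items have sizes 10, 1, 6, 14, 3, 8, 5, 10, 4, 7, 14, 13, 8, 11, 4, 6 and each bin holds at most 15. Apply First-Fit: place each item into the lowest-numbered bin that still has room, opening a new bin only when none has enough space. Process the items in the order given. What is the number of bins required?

bin 1: place 10, 5 left
bin 1: place 1, 4 left
bin 2: place 6, 9 left
bin 3: place 14, 1 left
bin 1: place 3, 1 left
bin 2: place 8, 1 left
bin 4: place 5, 10 left
bin 4: place 10, 0 left
bin 5: place 4, 11 left
bin 5: place 7, 4 left
bin 6: place 14, 1 left
bin 7: place 13, 2 left
bin 8: place 8, 7 left
bin 9: place 11, 4 left
bin 5: place 4, 0 left
bin 8: place 6, 1 left
Final bins: [10,1,3] [6,8] [14] [5,10] [4,7,4] [14] [13] [8,6] [11].

9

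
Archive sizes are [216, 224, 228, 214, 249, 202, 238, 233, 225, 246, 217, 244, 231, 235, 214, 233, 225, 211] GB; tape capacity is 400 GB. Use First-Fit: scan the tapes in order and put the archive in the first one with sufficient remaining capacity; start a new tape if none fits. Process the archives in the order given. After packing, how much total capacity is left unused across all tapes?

216 GB → tape 1 (remaining 184 GB)
224 GB → tape 2 (remaining 176 GB)
228 GB → tape 3 (remaining 172 GB)
214 GB → tape 4 (remaining 186 GB)
249 GB → tape 5 (remaining 151 GB)
202 GB → tape 6 (remaining 198 GB)
238 GB → tape 7 (remaining 162 GB)
233 GB → tape 8 (remaining 167 GB)
225 GB → tape 9 (remaining 175 GB)
246 GB → tape 10 (remaining 154 GB)
217 GB → tape 11 (remaining 183 GB)
244 GB → tape 12 (remaining 156 GB)
231 GB → tape 13 (remaining 169 GB)
235 GB → tape 14 (remaining 165 GB)
214 GB → tape 15 (remaining 186 GB)
233 GB → tape 16 (remaining 167 GB)
225 GB → tape 17 (remaining 175 GB)
211 GB → tape 18 (remaining 189 GB)
18 tapes × 400 GB = 7200 GB; used 4085 GB; unused 3115 GB.

3115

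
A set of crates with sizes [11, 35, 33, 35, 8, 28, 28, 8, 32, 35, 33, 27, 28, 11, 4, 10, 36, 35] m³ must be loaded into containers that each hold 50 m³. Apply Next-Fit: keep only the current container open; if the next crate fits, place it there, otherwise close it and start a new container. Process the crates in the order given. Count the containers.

11 m³ → container 1 (remaining 39 m³)
35 m³ → container 1 (remaining 4 m³)
33 m³ → container 2 (remaining 17 m³)
35 m³ → container 3 (remaining 15 m³)
8 m³ → container 3 (remaining 7 m³)
28 m³ → container 4 (remaining 22 m³)
28 m³ → container 5 (remaining 22 m³)
8 m³ → container 5 (remaining 14 m³)
32 m³ → container 6 (remaining 18 m³)
35 m³ → container 7 (remaining 15 m³)
33 m³ → container 8 (remaining 17 m³)
27 m³ → container 9 (remaining 23 m³)
28 m³ → container 10 (remaining 22 m³)
11 m³ → container 10 (remaining 11 m³)
4 m³ → container 10 (remaining 7 m³)
10 m³ → container 11 (remaining 40 m³)
36 m³ → container 11 (remaining 4 m³)
35 m³ → container 12 (remaining 15 m³)
Final containers: [11,35] [33] [35,8] [28] [28,8] [32] [35] [33] [27] [28,11,4] [10,36] [35].

12 containers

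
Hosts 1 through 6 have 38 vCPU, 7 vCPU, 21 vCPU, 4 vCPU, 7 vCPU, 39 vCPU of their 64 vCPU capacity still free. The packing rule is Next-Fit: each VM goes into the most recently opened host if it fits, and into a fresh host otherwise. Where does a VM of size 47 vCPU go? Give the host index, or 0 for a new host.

0

Next-Fit only looks at host 6, which has 39 vCPU free.
47 vCPU does not fit, so a new host is opened.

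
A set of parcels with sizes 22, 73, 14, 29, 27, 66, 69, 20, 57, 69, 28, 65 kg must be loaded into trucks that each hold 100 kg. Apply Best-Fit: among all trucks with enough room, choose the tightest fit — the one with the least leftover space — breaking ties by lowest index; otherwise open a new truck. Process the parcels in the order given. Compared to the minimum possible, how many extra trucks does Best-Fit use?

1

Best-Fit: [22,73] [14,29,27,20] [66] [69,28] [57] [69] [65] → 7 trucks.
Total size 539 kg; any packing needs at least ⌈539/100⌉ = 6 trucks.
An optimal packing achieves that bound: [73,27] [69,29] [69,28] [66,22] [65,20,14] [57] → 6 trucks.
Excess: 7 − 6 = 1.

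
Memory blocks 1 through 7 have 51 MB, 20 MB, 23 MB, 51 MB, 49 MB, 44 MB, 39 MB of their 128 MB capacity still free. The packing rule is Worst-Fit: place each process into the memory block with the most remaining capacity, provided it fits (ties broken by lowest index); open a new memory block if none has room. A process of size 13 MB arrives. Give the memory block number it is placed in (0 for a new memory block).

1

Memory blocks with room: memory block 1 (51 MB), memory block 2 (20 MB), memory block 3 (23 MB), memory block 4 (51 MB), memory block 5 (49 MB), memory block 6 (44 MB), memory block 7 (39 MB).
Most room is memory block 1 with 51 MB free.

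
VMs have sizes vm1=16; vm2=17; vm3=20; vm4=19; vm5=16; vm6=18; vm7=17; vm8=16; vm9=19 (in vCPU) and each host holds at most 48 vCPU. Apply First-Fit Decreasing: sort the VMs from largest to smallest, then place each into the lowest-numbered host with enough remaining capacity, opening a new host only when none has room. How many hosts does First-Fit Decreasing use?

4

Sorted descending: 20, 19, 19, 18, 17, 17, 16, 16, 16.
20 vCPU → host 1 (remaining 28 vCPU)
19 vCPU → host 1 (remaining 9 vCPU)
19 vCPU → host 2 (remaining 29 vCPU)
18 vCPU → host 2 (remaining 11 vCPU)
17 vCPU → host 3 (remaining 31 vCPU)
17 vCPU → host 3 (remaining 14 vCPU)
16 vCPU → host 4 (remaining 32 vCPU)
16 vCPU → host 4 (remaining 16 vCPU)
16 vCPU → host 4 (remaining 0 vCPU)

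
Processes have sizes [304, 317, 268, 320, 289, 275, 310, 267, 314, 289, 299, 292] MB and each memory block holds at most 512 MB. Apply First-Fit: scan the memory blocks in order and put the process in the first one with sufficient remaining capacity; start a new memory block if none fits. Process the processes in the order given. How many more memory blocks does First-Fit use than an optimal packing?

0

First-Fit: [304] [317] [268] [320] [289] [275] [310] [267] [314] [289] [299] [292] → 12 memory blocks.
12 processes exceed 256 MB (half the capacity), and no two of those can share a memory block, so at least 12 memory blocks are needed.
So 12 is already optimal.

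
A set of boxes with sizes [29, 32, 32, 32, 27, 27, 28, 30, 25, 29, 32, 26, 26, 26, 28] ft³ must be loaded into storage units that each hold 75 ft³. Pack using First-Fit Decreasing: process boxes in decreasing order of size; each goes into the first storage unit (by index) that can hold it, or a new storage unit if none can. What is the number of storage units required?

8 storage units

Sorted descending: 32, 32, 32, 32, 30, 29, 29, 28, 28, 27, 27, 26, 26, 26, 25.
32 ft³ → storage unit 1 (remaining 43 ft³)
32 ft³ → storage unit 1 (remaining 11 ft³)
32 ft³ → storage unit 2 (remaining 43 ft³)
32 ft³ → storage unit 2 (remaining 11 ft³)
30 ft³ → storage unit 3 (remaining 45 ft³)
29 ft³ → storage unit 3 (remaining 16 ft³)
29 ft³ → storage unit 4 (remaining 46 ft³)
28 ft³ → storage unit 4 (remaining 18 ft³)
28 ft³ → storage unit 5 (remaining 47 ft³)
27 ft³ → storage unit 5 (remaining 20 ft³)
27 ft³ → storage unit 6 (remaining 48 ft³)
26 ft³ → storage unit 6 (remaining 22 ft³)
26 ft³ → storage unit 7 (remaining 49 ft³)
26 ft³ → storage unit 7 (remaining 23 ft³)
25 ft³ → storage unit 8 (remaining 50 ft³)
Final storage units: [32,32] [32,32] [30,29] [29,28] [28,27] [27,26] [26,26] [25].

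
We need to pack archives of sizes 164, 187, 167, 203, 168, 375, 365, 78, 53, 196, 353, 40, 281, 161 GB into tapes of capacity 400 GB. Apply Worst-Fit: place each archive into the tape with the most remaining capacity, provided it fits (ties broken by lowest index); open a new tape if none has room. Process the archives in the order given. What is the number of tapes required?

tape 1: place 164 GB, 236 GB left
tape 1: place 187 GB, 49 GB left
tape 2: place 167 GB, 233 GB left
tape 2: place 203 GB, 30 GB left
tape 3: place 168 GB, 232 GB left
tape 4: place 375 GB, 25 GB left
tape 5: place 365 GB, 35 GB left
tape 3: place 78 GB, 154 GB left
tape 3: place 53 GB, 101 GB left
tape 6: place 196 GB, 204 GB left
tape 7: place 353 GB, 47 GB left
tape 6: place 40 GB, 164 GB left
tape 8: place 281 GB, 119 GB left
tape 6: place 161 GB, 3 GB left
Final tapes: [164,187] [167,203] [168,78,53] [375] [365] [196,40,161] [353] [281].

8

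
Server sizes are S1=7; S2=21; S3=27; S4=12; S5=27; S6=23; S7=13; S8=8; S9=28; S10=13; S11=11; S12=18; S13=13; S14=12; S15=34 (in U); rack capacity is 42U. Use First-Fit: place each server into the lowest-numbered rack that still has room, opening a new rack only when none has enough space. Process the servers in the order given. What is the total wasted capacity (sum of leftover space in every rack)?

S1 (7U) → rack 1 (remaining 35U)
S2 (21U) → rack 1 (remaining 14U)
S3 (27U) → rack 2 (remaining 15U)
S4 (12U) → rack 1 (remaining 2U)
S5 (27U) → rack 3 (remaining 15U)
S6 (23U) → rack 4 (remaining 19U)
S7 (13U) → rack 2 (remaining 2U)
S8 (8U) → rack 3 (remaining 7U)
S9 (28U) → rack 5 (remaining 14U)
S10 (13U) → rack 4 (remaining 6U)
S11 (11U) → rack 5 (remaining 3U)
S12 (18U) → rack 6 (remaining 24U)
S13 (13U) → rack 6 (remaining 11U)
S14 (12U) → rack 7 (remaining 30U)
S15 (34U) → rack 8 (remaining 8U)
8 racks × 42U = 336U; used 267U; unused 69U.

69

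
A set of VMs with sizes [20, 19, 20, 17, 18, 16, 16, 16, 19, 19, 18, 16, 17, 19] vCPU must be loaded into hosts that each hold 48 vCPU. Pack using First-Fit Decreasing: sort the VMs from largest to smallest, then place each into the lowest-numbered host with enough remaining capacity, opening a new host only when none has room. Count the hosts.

7

Sorted descending: 20, 20, 19, 19, 19, 19, 18, 18, 17, 17, 16, 16, 16, 16.
Put 20 vCPU in host 1; 28 vCPU remain.
Put 20 vCPU in host 1; 8 vCPU remain.
Put 19 vCPU in host 2; 29 vCPU remain.
Put 19 vCPU in host 2; 10 vCPU remain.
Put 19 vCPU in host 3; 29 vCPU remain.
Put 19 vCPU in host 3; 10 vCPU remain.
Put 18 vCPU in host 4; 30 vCPU remain.
Put 18 vCPU in host 4; 12 vCPU remain.
Put 17 vCPU in host 5; 31 vCPU remain.
Put 17 vCPU in host 5; 14 vCPU remain.
Put 16 vCPU in host 6; 32 vCPU remain.
Put 16 vCPU in host 6; 16 vCPU remain.
Put 16 vCPU in host 6; 0 vCPU remain.
Put 16 vCPU in host 7; 32 vCPU remain.
Final hosts: [20,20] [19,19] [19,19] [18,18] [17,17] [16,16,16] [16].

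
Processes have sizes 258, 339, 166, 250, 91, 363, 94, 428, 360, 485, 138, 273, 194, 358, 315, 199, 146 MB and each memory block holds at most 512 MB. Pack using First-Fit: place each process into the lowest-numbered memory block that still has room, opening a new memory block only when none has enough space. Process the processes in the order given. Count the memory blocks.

Put 258 MB in memory block 1; 254 MB remain.
Put 339 MB in memory block 2; 173 MB remain.
Put 166 MB in memory block 1; 88 MB remain.
Put 250 MB in memory block 3; 262 MB remain.
Put 91 MB in memory block 2; 82 MB remain.
Put 363 MB in memory block 4; 149 MB remain.
Put 94 MB in memory block 3; 168 MB remain.
Put 428 MB in memory block 5; 84 MB remain.
Put 360 MB in memory block 6; 152 MB remain.
Put 485 MB in memory block 7; 27 MB remain.
Put 138 MB in memory block 3; 30 MB remain.
Put 273 MB in memory block 8; 239 MB remain.
Put 194 MB in memory block 8; 45 MB remain.
Put 358 MB in memory block 9; 154 MB remain.
Put 315 MB in memory block 10; 197 MB remain.
Put 199 MB in memory block 11; 313 MB remain.
Put 146 MB in memory block 4; 3 MB remain.
Final memory blocks: [258,166] [339,91] [250,94,138] [363,146] [428] [360] [485] [273,194] [358] [315] [199].

11 memory blocks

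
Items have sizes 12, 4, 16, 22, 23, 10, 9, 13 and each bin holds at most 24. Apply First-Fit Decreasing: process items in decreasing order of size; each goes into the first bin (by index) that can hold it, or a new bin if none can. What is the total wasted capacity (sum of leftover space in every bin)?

Sorted descending: 23, 22, 16, 13, 12, 10, 9, 4.
23 → bin 1 (remaining 1)
22 → bin 2 (remaining 2)
16 → bin 3 (remaining 8)
13 → bin 4 (remaining 11)
12 → bin 5 (remaining 12)
10 → bin 4 (remaining 1)
9 → bin 5 (remaining 3)
4 → bin 3 (remaining 4)
5 bins × 24 = 120; used 109; unused 11.

11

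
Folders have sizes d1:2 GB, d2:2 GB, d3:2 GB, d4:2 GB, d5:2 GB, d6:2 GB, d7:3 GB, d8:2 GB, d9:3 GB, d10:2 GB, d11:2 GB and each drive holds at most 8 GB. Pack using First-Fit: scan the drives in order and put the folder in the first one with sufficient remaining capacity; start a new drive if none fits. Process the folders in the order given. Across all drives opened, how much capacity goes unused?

Put d1 (2 GB) in drive 1; 6 GB remain.
Put d2 (2 GB) in drive 1; 4 GB remain.
Put d3 (2 GB) in drive 1; 2 GB remain.
Put d4 (2 GB) in drive 1; 0 GB remain.
Put d5 (2 GB) in drive 2; 6 GB remain.
Put d6 (2 GB) in drive 2; 4 GB remain.
Put d7 (3 GB) in drive 2; 1 GB remain.
Put d8 (2 GB) in drive 3; 6 GB remain.
Put d9 (3 GB) in drive 3; 3 GB remain.
Put d10 (2 GB) in drive 3; 1 GB remain.
Put d11 (2 GB) in drive 4; 6 GB remain.
4 drives × 8 GB = 32 GB; used 24 GB; unused 8 GB.

8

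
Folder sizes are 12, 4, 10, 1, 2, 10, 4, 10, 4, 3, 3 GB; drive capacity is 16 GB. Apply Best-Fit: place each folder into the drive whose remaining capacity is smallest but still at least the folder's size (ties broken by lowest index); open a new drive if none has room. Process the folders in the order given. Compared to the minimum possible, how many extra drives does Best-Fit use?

Best-Fit: [12,4] [10,1,2,3] [10,4] [10,4] [3] → 5 drives.
Total size 63 GB; any packing needs at least ⌈63/16⌉ = 4 drives.
An optimal packing achieves that bound: [12,4] [10,4,2] [10,4,1] [10,3,3] → 4 drives.
Excess: 5 − 4 = 1.

1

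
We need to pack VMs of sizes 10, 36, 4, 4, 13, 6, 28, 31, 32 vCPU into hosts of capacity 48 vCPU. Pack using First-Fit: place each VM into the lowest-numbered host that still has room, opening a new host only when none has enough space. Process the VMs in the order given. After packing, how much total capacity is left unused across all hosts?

76

host 1: place 10 vCPU, 38 vCPU left
host 1: place 36 vCPU, 2 vCPU left
host 2: place 4 vCPU, 44 vCPU left
host 2: place 4 vCPU, 40 vCPU left
host 2: place 13 vCPU, 27 vCPU left
host 2: place 6 vCPU, 21 vCPU left
host 3: place 28 vCPU, 20 vCPU left
host 4: place 31 vCPU, 17 vCPU left
host 5: place 32 vCPU, 16 vCPU left
5 hosts × 48 vCPU = 240 vCPU; used 164 vCPU; unused 76 vCPU.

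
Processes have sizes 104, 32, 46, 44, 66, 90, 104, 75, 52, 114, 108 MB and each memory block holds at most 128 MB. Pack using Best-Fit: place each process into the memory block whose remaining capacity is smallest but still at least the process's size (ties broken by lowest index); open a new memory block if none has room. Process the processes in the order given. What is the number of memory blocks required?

8 memory blocks

104 MB → memory block 1 (remaining 24 MB)
32 MB → memory block 2 (remaining 96 MB)
46 MB → memory block 2 (remaining 50 MB)
44 MB → memory block 2 (remaining 6 MB)
66 MB → memory block 3 (remaining 62 MB)
90 MB → memory block 4 (remaining 38 MB)
104 MB → memory block 5 (remaining 24 MB)
75 MB → memory block 6 (remaining 53 MB)
52 MB → memory block 6 (remaining 1 MB)
114 MB → memory block 7 (remaining 14 MB)
108 MB → memory block 8 (remaining 20 MB)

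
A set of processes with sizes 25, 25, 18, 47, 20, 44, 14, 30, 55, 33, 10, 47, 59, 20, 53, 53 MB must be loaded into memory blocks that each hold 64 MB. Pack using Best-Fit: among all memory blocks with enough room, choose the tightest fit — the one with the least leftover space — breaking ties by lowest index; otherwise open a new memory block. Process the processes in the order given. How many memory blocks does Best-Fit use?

Put 25 MB in memory block 1; 39 MB remain.
Put 25 MB in memory block 1; 14 MB remain.
Put 18 MB in memory block 2; 46 MB remain.
Put 47 MB in memory block 3; 17 MB remain.
Put 20 MB in memory block 2; 26 MB remain.
Put 44 MB in memory block 4; 20 MB remain.
Put 14 MB in memory block 1; 0 MB remain.
Put 30 MB in memory block 5; 34 MB remain.
Put 55 MB in memory block 6; 9 MB remain.
Put 33 MB in memory block 5; 1 MB remain.
Put 10 MB in memory block 3; 7 MB remain.
Put 47 MB in memory block 7; 17 MB remain.
Put 59 MB in memory block 8; 5 MB remain.
Put 20 MB in memory block 4; 0 MB remain.
Put 53 MB in memory block 9; 11 MB remain.
Put 53 MB in memory block 10; 11 MB remain.
Final memory blocks: [25,25,14] [18,20] [47,10] [44,20] [30,33] [55] [47] [59] [53] [53].

10 memory blocks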